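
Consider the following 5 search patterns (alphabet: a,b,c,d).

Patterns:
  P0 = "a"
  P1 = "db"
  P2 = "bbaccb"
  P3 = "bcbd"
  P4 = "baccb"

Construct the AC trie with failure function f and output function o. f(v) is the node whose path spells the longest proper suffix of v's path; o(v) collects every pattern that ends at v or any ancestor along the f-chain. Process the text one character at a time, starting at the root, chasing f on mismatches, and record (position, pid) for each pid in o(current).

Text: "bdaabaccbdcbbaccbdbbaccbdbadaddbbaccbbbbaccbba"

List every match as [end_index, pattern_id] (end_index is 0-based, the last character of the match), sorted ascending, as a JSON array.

Build:
Trie nodes:
  n0 'ε': a→1 b→4 d→2
  n1 'a': ·  [P0 ends]
  n2 'd': b→3
  n3 'db': ·  [P1 ends]
  n4 'b': a→13 b→5 c→10
  n5 'bb': a→6
  n6 'bba': c→7
  n7 'bbac': c→8
  n8 'bbacc': b→9
  n9 'bbaccb': ·  [P2 ends]
  n10 'bc': b→11
  n11 'bcb': d→12
  n12 'bcbd': ·  [P3 ends]
  n13 'ba': c→14
  n14 'bac': c→15
  n15 'bacc': b→16
  n16 'baccb': ·  [P4 ends]

BFS fail/out derivation:
  n1('a'): parent n0 fail=0; on 'a' 0 → fail=0;  out {0}∪∅={0}
  n2('d'): parent n0 fail=0; on 'd' 0 → fail=0;  out ∅∪∅=∅
  n4('b'): parent n0 fail=0; on 'b' 0 → fail=0;  out ∅∪∅=∅
  n3('db'): parent n2 fail=0; on 'b' 0 → fail=4;  out {1}∪∅={1}
  n5('bb'): parent n4 fail=0; on 'b' 0 → fail=4;  out ∅∪∅=∅
  n10('bc'): parent n4 fail=0; on 'c' 0 → fail=0;  out ∅∪∅=∅
  n13('ba'): parent n4 fail=0; on 'a' 0 → fail=1;  out ∅∪{0}={0}
  n6('bba'): parent n5 fail=4; on 'a' 4 → fail=13;  out ∅∪{0}={0}
  n11('bcb'): parent n10 fail=0; on 'b' 0 → fail=4;  out ∅∪∅=∅
  n14('bac'): parent n13 fail=1; on 'c' 1→0 → fail=0;  out ∅∪∅=∅
  n7('bbac'): parent n6 fail=13; on 'c' 13 → fail=14;  out ∅∪∅=∅
  n12('bcbd'): parent n11 fail=4; on 'd' 4→0 → fail=2;  out {3}∪∅={3}
  n15('bacc'): parent n14 fail=0; on 'c' 0 → fail=0;  out ∅∪∅=∅
  n8('bbacc'): parent n7 fail=14; on 'c' 14 → fail=15;  out ∅∪∅=∅
  n16('baccb'): parent n15 fail=0; on 'b' 0 → fail=4;  out {4}∪∅={4}
  n9('bbaccb'): parent n8 fail=15; on 'b' 15 → fail=16;  out {2}∪{4}={2,4}

Run:
pos 0 'b': at 4
pos 1 'd': at 2 ·f
pos 2 'a': at 1 ·f  → match P0@[2:2]
pos 3 'a': at 1 ·f  → match P0@[3:3]
pos 4 'b': at 4 ·f
pos 5 'a': at 13  → match P0@[5:5]
pos 6 'c': at 14
pos 7 'c': at 15
pos 8 'b': at 16  → match P4@[4:8]
pos 9 'd': at 2 ·f
pos 10 'c': at 0 ·f
pos 11 'b': at 4
pos 12 'b': at 5
pos 13 'a': at 6  → match P0@[13:13]
pos 14 'c': at 7
pos 15 'c': at 8
pos 16 'b': at 9  → match P2@[11:16],P4@[12:16]
pos 17 'd': at 2 ·f
pos 18 'b': at 3  → match P1@[17:18]
pos 19 'b': at 5 ·f
pos 20 'a': at 6  → match P0@[20:20]
pos 21 'c': at 7
pos 22 'c': at 8
pos 23 'b': at 9  → match P2@[18:23],P4@[19:23]
pos 24 'd': at 2 ·f
pos 25 'b': at 3  → match P1@[24:25]
pos 26 'a': at 13 ·f  → match P0@[26:26]
pos 27 'd': at 2 ·f
pos 28 'a': at 1 ·f  → match P0@[28:28]
pos 29 'd': at 2 ·f
pos 30 'd': at 2 ·f
pos 31 'b': at 3  → match P1@[30:31]
pos 32 'b': at 5 ·f
pos 33 'a': at 6  → match P0@[33:33]
pos 34 'c': at 7
pos 35 'c': at 8
pos 36 'b': at 9  → match P2@[31:36],P4@[32:36]
pos 37 'b': at 5 ·f
pos 38 'b': at 5 ·f
pos 39 'b': at 5 ·f
pos 40 'a': at 6  → match P0@[40:40]
pos 41 'c': at 7
pos 42 'c': at 8
pos 43 'b': at 9  → match P2@[38:43],P4@[39:43]
pos 44 'b': at 5 ·f
pos 45 'a': at 6  → match P0@[45:45]

Matches: [[2,0],[3,0],[5,0],[8,4],[13,0],[16,2],[16,4],[18,1],[20,0],[23,2],[23,4],[25,1],[26,0],[28,0],[31,1],[33,0],[36,2],[36,4],[40,0],[43,2],[43,4],[45,0]]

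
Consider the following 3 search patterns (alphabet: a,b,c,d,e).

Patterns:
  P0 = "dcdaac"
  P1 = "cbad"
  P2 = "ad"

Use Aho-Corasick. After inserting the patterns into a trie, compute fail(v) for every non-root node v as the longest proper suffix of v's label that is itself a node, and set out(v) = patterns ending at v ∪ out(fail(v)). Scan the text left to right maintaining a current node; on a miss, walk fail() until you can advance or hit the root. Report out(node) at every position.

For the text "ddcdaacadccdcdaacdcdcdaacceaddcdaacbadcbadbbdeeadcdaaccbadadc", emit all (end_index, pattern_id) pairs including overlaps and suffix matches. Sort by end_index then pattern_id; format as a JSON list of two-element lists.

Construct AC machine:
Trie nodes:
  0='ε' goto a→11 c→7 d→1
  1='d' goto c→2
  2='dc' goto d→3
  3='dcd' goto a→4
  4='dcda' goto a→5
  5='dcdaa' goto c→6
  6='dcdaac' goto ·  [P0 ends]
  7='c' goto b→8
  8='cb' goto a→9
  9='cba' goto d→10
  10='cbad' goto ·  [P1 ends]
  11='a' goto d→12
  12='ad' goto ·  [P2 ends]

Failure links (BFS by depth):
  fail(1) 'd': from fail(0)=0 chase 'd': 0 ⇒ 0;  out=∅∪out(0)=∅
  fail(7) 'c': from fail(0)=0 chase 'c': 0 ⇒ 0;  out=∅∪out(0)=∅
  fail(11) 'a': from fail(0)=0 chase 'a': 0 ⇒ 0;  out=∅∪out(0)=∅
  fail(2) 'dc': from fail(1)=0 chase 'c': 0 ⇒ 7;  out=∅∪out(7)=∅
  fail(8) 'cb': from fail(7)=0 chase 'b': 0 ⇒ 0;  out=∅∪out(0)=∅
  fail(12) 'ad': from fail(11)=0 chase 'd': 0 ⇒ 1;  out={2}∪out(1)={2}
  fail(3) 'dcd': from fail(2)=7 chase 'd': 7→0 ⇒ 1;  out=∅∪out(1)=∅
  fail(9) 'cba': from fail(8)=0 chase 'a': 0 ⇒ 11;  out=∅∪out(11)=∅
  fail(4) 'dcda': from fail(3)=1 chase 'a': 1→0 ⇒ 11;  out=∅∪out(11)=∅
  fail(10) 'cbad': from fail(9)=11 chase 'd': 11 ⇒ 12;  out={1}∪out(12)={1,2}
  fail(5) 'dcdaa': from fail(4)=11 chase 'a': 11→0 ⇒ 11;  out=∅∪out(11)=∅
  fail(6) 'dcdaac': from fail(5)=11 chase 'c': 11→0 ⇒ 7;  out={0}∪out(7)={0}

Run:
i=0 'd': node 0→1
i=1 'd': node 1→1 (via fail)
i=2 'c': node 1→2
i=3 'd': node 2→3
i=4 'a': node 3→4
i=5 'a': node 4→5
i=6 'c': node 5→6  emit P0@[1:6]
i=7 'a': node 6→11 (via fail)
i=8 'd': node 11→12  emit P2@[7:8]
i=9 'c': node 12→2 (via fail)
i=10 'c': node 2→7 (via fail)
i=11 'd': node 7→1 (via fail)
i=12 'c': node 1→2
i=13 'd': node 2→3
i=14 'a': node 3→4
i=15 'a': node 4→5
i=16 'c': node 5→6  emit P0@[11:16]
i=17 'd': node 6→1 (via fail)
i=18 'c': node 1→2
i=19 'd': node 2→3
i=20 'c': node 3→2 (via fail)
i=21 'd': node 2→3
i=22 'a': node 3→4
i=23 'a': node 4→5
i=24 'c': node 5→6  emit P0@[19:24]
i=25 'c': node 6→7 (via fail)
i=26 'e': node 7→0 (via fail)
i=27 'a': node 0→11
i=28 'd': node 11→12  emit P2@[27:28]
i=29 'd': node 12→1 (via fail)
i=30 'c': node 1→2
i=31 'd': node 2→3
i=32 'a': node 3→4
i=33 'a': node 4→5
i=34 'c': node 5→6  emit P0@[29:34]
i=35 'b': node 6→8 (via fail)
i=36 'a': node 8→9
i=37 'd': node 9→10  emit P1@[34:37],P2@[36:37]
i=38 'c': node 10→2 (via fail)
i=39 'b': node 2→8 (via fail)
i=40 'a': node 8→9
i=41 'd': node 9→10  emit P1@[38:41],P2@[40:41]
i=42 'b': node 10→0 (via fail)
i=43 'b': node 0→0
i=44 'd': node 0→1
i=45 'e': node 1→0 (via fail)
i=46 'e': node 0→0
i=47 'a': node 0→11
i=48 'd': node 11→12  emit P2@[47:48]
i=49 'c': node 12→2 (via fail)
i=50 'd': node 2→3
i=51 'a': node 3→4
i=52 'a': node 4→5
i=53 'c': node 5→6  emit P0@[48:53]
i=54 'c': node 6→7 (via fail)
i=55 'b': node 7→8
i=56 'a': node 8→9
i=57 'd': node 9→10  emit P1@[54:57],P2@[56:57]
i=58 'a': node 10→11 (via fail)
i=59 'd': node 11→12  emit P2@[58:59]
i=60 'c': node 12→2 (via fail)

Matches: [[6,0],[8,2],[16,0],[24,0],[28,2],[34,0],[37,1],[37,2],[41,1],[41,2],[48,2],[53,0],[57,1],[57,2],[59,2]]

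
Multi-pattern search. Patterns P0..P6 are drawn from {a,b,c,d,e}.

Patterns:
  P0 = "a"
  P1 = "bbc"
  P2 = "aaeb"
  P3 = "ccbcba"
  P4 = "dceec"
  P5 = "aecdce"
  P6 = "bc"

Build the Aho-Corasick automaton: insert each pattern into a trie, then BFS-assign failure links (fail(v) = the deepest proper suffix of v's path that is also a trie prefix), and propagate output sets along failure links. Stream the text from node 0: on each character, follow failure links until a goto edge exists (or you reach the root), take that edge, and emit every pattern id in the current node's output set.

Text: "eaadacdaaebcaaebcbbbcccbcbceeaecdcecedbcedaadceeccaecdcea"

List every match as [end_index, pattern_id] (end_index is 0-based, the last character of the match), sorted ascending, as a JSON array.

Build automaton:
Trie nodes:
  0='ε' goto a→1 b→2 c→8 d→14
  1='a' goto a→5 e→19  ←P0
  2='b' goto b→3 c→24
  3='bb' goto c→4
  4='bbc' goto ·  ←P1
  5='aa' goto e→6
  6='aae' goto b→7
  7='aaeb' goto ·  ←P2
  8='c' goto c→9
  9='cc' goto b→10
  10='ccb' goto c→11
  11='ccbc' goto b→12
  12='ccbcb' goto a→13
  13='ccbcba' goto ·  ←P3
  14='d' goto c→15
  15='dc' goto e→16
  16='dce' goto e→17
  17='dcee' goto c→18
  18='dceec' goto ·  ←P4
  19='ae' goto c→20
  20='aec' goto d→21
  21='aecd' goto c→22
  22='aecdc' goto e→23
  23='aecdce' goto ·  ←P5
  24='bc' goto ·  ←P6

Failure links (BFS by depth):
  n1('a'): parent n0 fail=0; on 'a' 0 → fail=0;  out {0}∪∅={0}
  n2('b'): parent n0 fail=0; on 'b' 0 → fail=0;  out ∅∪∅=∅
  n8('c'): parent n0 fail=0; on 'c' 0 → fail=0;  out ∅∪∅=∅
  n14('d'): parent n0 fail=0; on 'd' 0 → fail=0;  out ∅∪∅=∅
  n3('bb'): parent n2 fail=0; on 'b' 0 → fail=2;  out ∅∪∅=∅
  n5('aa'): parent n1 fail=0; on 'a' 0 → fail=1;  out ∅∪{0}={0}
  n9('cc'): parent n8 fail=0; on 'c' 0 → fail=8;  out ∅∪∅=∅
  n15('dc'): parent n14 fail=0; on 'c' 0 → fail=8;  out ∅∪∅=∅
  n19('ae'): parent n1 fail=0; on 'e' 0 → fail=0;  out ∅∪∅=∅
  n24('bc'): parent n2 fail=0; on 'c' 0 → fail=8;  out {6}∪∅={6}
  n4('bbc'): parent n3 fail=2; on 'c' 2 → fail=24;  out {1}∪{6}={1,6}
  n6('aae'): parent n5 fail=1; on 'e' 1 → fail=19;  out ∅∪∅=∅
  n10('ccb'): parent n9 fail=8; on 'b' 8→0 → fail=2;  out ∅∪∅=∅
  n16('dce'): parent n15 fail=8; on 'e' 8→0 → fail=0;  out ∅∪∅=∅
  n20('aec'): parent n19 fail=0; on 'c' 0 → fail=8;  out ∅∪∅=∅
  n7('aaeb'): parent n6 fail=19; on 'b' 19→0 → fail=2;  out {2}∪∅={2}
  n11('ccbc'): parent n10 fail=2; on 'c' 2 → fail=24;  out ∅∪{6}={6}
  n17('dcee'): parent n16 fail=0; on 'e' 0 → fail=0;  out ∅∪∅=∅
  n21('aecd'): parent n20 fail=8; on 'd' 8→0 → fail=14;  out ∅∪∅=∅
  n12('ccbcb'): parent n11 fail=24; on 'b' 24→8→0 → fail=2;  out ∅∪∅=∅
  n18('dceec'): parent n17 fail=0; on 'c' 0 → fail=8;  out {4}∪∅={4}
  n22('aecdc'): parent n21 fail=14; on 'c' 14 → fail=15;  out ∅∪∅=∅
  n13('ccbcba'): parent n12 fail=2; on 'a' 2→0 → fail=1;  out {3}∪{0}={0,3}
  n23('aecdce'): parent n22 fail=15; on 'e' 15 → fail=16;  out {5}∪∅={5}

Scan:
i=0 'e': node 0→0
i=1 'a': node 0→1  → match P0@[1:1]
i=2 'a': node 1→5  → match P0@[2:2]
i=3 'd': node 5→14 (via fail)
i=4 'a': node 14→1 (via fail)  → match P0@[4:4]
i=5 'c': node 1→8 (via fail)
i=6 'd': node 8→14 (via fail)
i=7 'a': node 14→1 (via fail)  → match P0@[7:7]
i=8 'a': node 1→5  → match P0@[8:8]
i=9 'e': node 5→6
i=10 'b': node 6→7  → match P2@[7:10]
i=11 'c': node 7→24 (via fail)  → match P6@[10:11]
i=12 'a': node 24→1 (via fail)  → match P0@[12:12]
i=13 'a': node 1→5  → match P0@[13:13]
i=14 'e': node 5→6
i=15 'b': node 6→7  → match P2@[12:15]
i=16 'c': node 7→24 (via fail)  → match P6@[15:16]
i=17 'b': node 24→2 (via fail)
i=18 'b': node 2→3
i=19 'b': node 3→3 (via fail)
i=20 'c': node 3→4  → match P1@[18:20],P6@[19:20]
i=21 'c': node 4→9 (via fail)
i=22 'c': node 9→9 (via fail)
i=23 'b': node 9→10
i=24 'c': node 10→11  → match P6@[23:24]
i=25 'b': node 11→12
i=26 'c': node 12→24 (via fail)  → match P6@[25:26]
i=27 'e': node 24→0 (via fail)
i=28 'e': node 0→0
i=29 'a': node 0→1  → match P0@[29:29]
i=30 'e': node 1→19
i=31 'c': node 19→20
i=32 'd': node 20→21
i=33 'c': node 21→22
i=34 'e': node 22→23  → match P5@[29:34]
i=35 'c': node 23→8 (via fail)
i=36 'e': node 8→0 (via fail)
i=37 'd': node 0→14
i=38 'b': node 14→2 (via fail)
i=39 'c': node 2→24  → match P6@[38:39]
i=40 'e': node 24→0 (via fail)
i=41 'd': node 0→14
i=42 'a': node 14→1 (via fail)  → match P0@[42:42]
i=43 'a': node 1→5  → match P0@[43:43]
i=44 'd': node 5→14 (via fail)
i=45 'c': node 14→15
i=46 'e': node 15→16
i=47 'e': node 16→17
i=48 'c': node 17→18  → match P4@[44:48]
i=49 'c': node 18→9 (via fail)
i=50 'a': node 9→1 (via fail)  → match P0@[50:50]
i=51 'e': node 1→19
i=52 'c': node 19→20
i=53 'd': node 20→21
i=54 'c': node 21→22
i=55 'e': node 22→23  → match P5@[50:55]
i=56 'a': node 23→1 (via fail)  → match P0@[56:56]

All matches (sorted): [[1,0],[2,0],[4,0],[7,0],[8,0],[10,2],[11,6],[12,0],[13,0],[15,2],[16,6],[20,1],[20,6],[24,6],[26,6],[29,0],[34,5],[39,6],[42,0],[43,0],[48,4],[50,0],[55,5],[56,0]]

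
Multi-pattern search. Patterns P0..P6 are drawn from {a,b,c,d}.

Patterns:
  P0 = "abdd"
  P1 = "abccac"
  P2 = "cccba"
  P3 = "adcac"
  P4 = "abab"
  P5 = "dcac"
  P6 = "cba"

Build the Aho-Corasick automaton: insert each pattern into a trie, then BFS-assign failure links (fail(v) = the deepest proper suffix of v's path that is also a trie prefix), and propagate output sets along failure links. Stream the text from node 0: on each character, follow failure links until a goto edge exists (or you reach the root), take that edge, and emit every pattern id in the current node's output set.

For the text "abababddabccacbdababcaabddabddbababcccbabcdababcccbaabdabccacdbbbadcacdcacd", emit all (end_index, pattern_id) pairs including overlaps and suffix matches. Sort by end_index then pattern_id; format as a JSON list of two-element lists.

Build automaton:
Trie (insert patterns):
  n0 'ε': a→1 c→9 d→20
  n1 'a': b→2 d→14
  n2 'ab': a→18 c→5 d→3
  n3 'abd': d→4
  n4 'abdd': ·  ←P0
  n5 'abc': c→6
  n6 'abcc': a→7
  n7 'abcca': c→8
  n8 'abccac': ·  ←P1
  n9 'c': b→24 c→10
  n10 'cc': c→11
  n11 'ccc': b→12
  n12 'cccb': a→13
  n13 'cccba': ·  ←P2
  n14 'ad': c→15
  n15 'adc': a→16
  n16 'adca': c→17
  n17 'adcac': ·  ←P3
  n18 'aba': b→19
  n19 'abab': ·  ←P4
  n20 'd': c→21
  n21 'dc': a→22
  n22 'dca': c→23
  n23 'dcac': ·  ←P5
  n24 'cb': a→25
  n25 'cba': ·  ←P6

Failure links (BFS by depth):
  fail(1) 'a': from fail(0)=0 chase 'a': 0 ⇒ 0;  out=∅∪out(0)=∅
  fail(9) 'c': from fail(0)=0 chase 'c': 0 ⇒ 0;  out=∅∪out(0)=∅
  fail(20) 'd': from fail(0)=0 chase 'd': 0 ⇒ 0;  out=∅∪out(0)=∅
  fail(2) 'ab': from fail(1)=0 chase 'b': 0 ⇒ 0;  out=∅∪out(0)=∅
  fail(10) 'cc': from fail(9)=0 chase 'c': 0 ⇒ 9;  out=∅∪out(9)=∅
  fail(14) 'ad': from fail(1)=0 chase 'd': 0 ⇒ 20;  out=∅∪out(20)=∅
  fail(21) 'dc': from fail(20)=0 chase 'c': 0 ⇒ 9;  out=∅∪out(9)=∅
  fail(24) 'cb': from fail(9)=0 chase 'b': 0 ⇒ 0;  out=∅∪out(0)=∅
  fail(3) 'abd': from fail(2)=0 chase 'd': 0 ⇒ 20;  out=∅∪out(20)=∅
  fail(5) 'abc': from fail(2)=0 chase 'c': 0 ⇒ 9;  out=∅∪out(9)=∅
  fail(11) 'ccc': from fail(10)=9 chase 'c': 9 ⇒ 10;  out=∅∪out(10)=∅
  fail(15) 'adc': from fail(14)=20 chase 'c': 20 ⇒ 21;  out=∅∪out(21)=∅
  fail(18) 'aba': from fail(2)=0 chase 'a': 0 ⇒ 1;  out=∅∪out(1)=∅
  fail(22) 'dca': from fail(21)=9 chase 'a': 9→0 ⇒ 1;  out=∅∪out(1)=∅
  fail(25) 'cba': from fail(24)=0 chase 'a': 0 ⇒ 1;  out={6}∪out(1)={6}
  fail(4) 'abdd': from fail(3)=20 chase 'd': 20→0 ⇒ 20;  out={0}∪out(20)={0}
  fail(6) 'abcc': from fail(5)=9 chase 'c': 9 ⇒ 10;  out=∅∪out(10)=∅
  fail(12) 'cccb': from fail(11)=10 chase 'b': 10→9 ⇒ 24;  out=∅∪out(24)=∅
  fail(16) 'adca': from fail(15)=21 chase 'a': 21 ⇒ 22;  out=∅∪out(22)=∅
  fail(19) 'abab': from fail(18)=1 chase 'b': 1 ⇒ 2;  out={4}∪out(2)={4}
  fail(23) 'dcac': from fail(22)=1 chase 'c': 1→0 ⇒ 9;  out={5}∪out(9)={5}
  fail(7) 'abcca': from fail(6)=10 chase 'a': 10→9→0 ⇒ 1;  out=∅∪out(1)=∅
  fail(13) 'cccba': from fail(12)=24 chase 'a': 24 ⇒ 25;  out={2}∪out(25)={2,6}
  fail(17) 'adcac': from fail(16)=22 chase 'c': 22 ⇒ 23;  out={3}∪out(23)={3,5}
  fail(8) 'abccac': from fail(7)=1 chase 'c': 1→0 ⇒ 9;  out={1}∪out(9)={1}

Scan:
[0] read 'a'  n0⇒n1
[1] read 'b'  n1⇒n2
[2] read 'a'  n2⇒n18
[3] read 'b'  n18⇒n19  ** P4@[0:3]
[4] read 'a'  n19⇒n18 ·f
[5] read 'b'  n18⇒n19  ** P4@[2:5]
[6] read 'd'  n19⇒n3 ·f
[7] read 'd'  n3⇒n4  ** P0@[4:7]
[8] read 'a'  n4⇒n1 ·f
[9] read 'b'  n1⇒n2
[10] read 'c'  n2⇒n5
[11] read 'c'  n5⇒n6
[12] read 'a'  n6⇒n7
[13] read 'c'  n7⇒n8  ** P1@[8:13]
[14] read 'b'  n8⇒n24 ·f
[15] read 'd'  n24⇒n20 ·f
[16] read 'a'  n20⇒n1 ·f
[17] read 'b'  n1⇒n2
[18] read 'a'  n2⇒n18
[19] read 'b'  n18⇒n19  ** P4@[16:19]
[20] read 'c'  n19⇒n5 ·f
[21] read 'a'  n5⇒n1 ·f
[22] read 'a'  n1⇒n1 ·f
[23] read 'b'  n1⇒n2
[24] read 'd'  n2⇒n3
[25] read 'd'  n3⇒n4  ** P0@[22:25]
[26] read 'a'  n4⇒n1 ·f
[27] read 'b'  n1⇒n2
[28] read 'd'  n2⇒n3
[29] read 'd'  n3⇒n4  ** P0@[26:29]
[30] read 'b'  n4⇒n0 ·f
[31] read 'a'  n0⇒n1
[32] read 'b'  n1⇒n2
[33] read 'a'  n2⇒n18
[34] read 'b'  n18⇒n19  ** P4@[31:34]
[35] read 'c'  n19⇒n5 ·f
[36] read 'c'  n5⇒n6
[37] read 'c'  n6⇒n11 ·f
[38] read 'b'  n11⇒n12
[39] read 'a'  n12⇒n13  ** P2@[35:39],P6@[37:39]
[40] read 'b'  n13⇒n2 ·f
[41] read 'c'  n2⇒n5
[42] read 'd'  n5⇒n20 ·f
[43] read 'a'  n20⇒n1 ·f
[44] read 'b'  n1⇒n2
[45] read 'a'  n2⇒n18
[46] read 'b'  n18⇒n19  ** P4@[43:46]
[47] read 'c'  n19⇒n5 ·f
[48] read 'c'  n5⇒n6
[49] read 'c'  n6⇒n11 ·f
[50] read 'b'  n11⇒n12
[51] read 'a'  n12⇒n13  ** P2@[47:51],P6@[49:51]
[52] read 'a'  n13⇒n1 ·f
[53] read 'b'  n1⇒n2
[54] read 'd'  n2⇒n3
[55] read 'a'  n3⇒n1 ·f
[56] read 'b'  n1⇒n2
[57] read 'c'  n2⇒n5
[58] read 'c'  n5⇒n6
[59] read 'a'  n6⇒n7
[60] read 'c'  n7⇒n8  ** P1@[55:60]
[61] read 'd'  n8⇒n20 ·f
[62] read 'b'  n20⇒n0 ·f
[63] read 'b'  n0⇒n0
[64] read 'b'  n0⇒n0
[65] read 'a'  n0⇒n1
[66] read 'd'  n1⇒n14
[67] read 'c'  n14⇒n15
[68] read 'a'  n15⇒n16
[69] read 'c'  n16⇒n17  ** P3@[65:69],P5@[66:69]
[70] read 'd'  n17⇒n20 ·f
[71] read 'c'  n20⇒n21
[72] read 'a'  n21⇒n22
[73] read 'c'  n22⇒n23  ** P5@[70:73]
[74] read 'd'  n23⇒n20 ·f

Matches: [[3,4],[5,4],[7,0],[13,1],[19,4],[25,0],[29,0],[34,4],[39,2],[39,6],[46,4],[51,2],[51,6],[60,1],[69,3],[69,5],[73,5]]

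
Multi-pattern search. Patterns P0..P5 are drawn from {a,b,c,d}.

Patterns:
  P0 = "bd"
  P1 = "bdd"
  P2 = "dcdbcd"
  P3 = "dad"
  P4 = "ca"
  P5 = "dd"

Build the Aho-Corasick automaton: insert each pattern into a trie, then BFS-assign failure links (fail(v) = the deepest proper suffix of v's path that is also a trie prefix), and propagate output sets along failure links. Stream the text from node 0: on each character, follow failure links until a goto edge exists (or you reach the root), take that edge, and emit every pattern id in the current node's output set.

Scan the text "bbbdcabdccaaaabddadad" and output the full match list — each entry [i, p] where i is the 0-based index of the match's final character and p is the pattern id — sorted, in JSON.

Build:
Trie (insert patterns):
  0='ε' goto b→1 c→12 d→4
  1='b' goto d→2
  2='bd' goto d→3  ←P0
  3='bdd' goto ·  ←P1
  4='d' goto a→10 c→5 d→14
  5='dc' goto d→6
  6='dcd' goto b→7
  7='dcdb' goto c→8
  8='dcdbc' goto d→9
  9='dcdbcd' goto ·  ←P2
  10='da' goto d→11
  11='dad' goto ·  ←P3
  12='c' goto a→13
  13='ca' goto ·  ←P4
  14='dd' goto ·  ←P5

Failure links (BFS by depth):
  n1('b'): parent n0 fail=0; on 'b' 0 → fail=0;  out ∅∪∅=∅
  n4('d'): parent n0 fail=0; on 'd' 0 → fail=0;  out ∅∪∅=∅
  n12('c'): parent n0 fail=0; on 'c' 0 → fail=0;  out ∅∪∅=∅
  n2('bd'): parent n1 fail=0; on 'd' 0 → fail=4;  out {0}∪∅={0}
  n5('dc'): parent n4 fail=0; on 'c' 0 → fail=12;  out ∅∪∅=∅
  n10('da'): parent n4 fail=0; on 'a' 0 → fail=0;  out ∅∪∅=∅
  n13('ca'): parent n12 fail=0; on 'a' 0 → fail=0;  out {4}∪∅={4}
  n14('dd'): parent n4 fail=0; on 'd' 0 → fail=4;  out {5}∪∅={5}
  n3('bdd'): parent n2 fail=4; on 'd' 4 → fail=14;  out {1}∪{5}={1,5}
  n6('dcd'): parent n5 fail=12; on 'd' 12→0 → fail=4;  out ∅∪∅=∅
  n11('dad'): parent n10 fail=0; on 'd' 0 → fail=4;  out {3}∪∅={3}
  n7('dcdb'): parent n6 fail=4; on 'b' 4→0 → fail=1;  out ∅∪∅=∅
  n8('dcdbc'): parent n7 fail=1; on 'c' 1→0 → fail=12;  out ∅∪∅=∅
  n9('dcdbcd'): parent n8 fail=12; on 'd' 12→0 → fail=4;  out {2}∪∅={2}

Scan:
[0] read 'b'  n0⇒n1
[1] read 'b'  n1⇒n1 (via fail)
[2] read 'b'  n1⇒n1 (via fail)
[3] read 'd'  n1⇒n2  emit P0@[2:3]
[4] read 'c'  n2⇒n5 (via fail)
[5] read 'a'  n5⇒n13 (via fail)  emit P4@[4:5]
[6] read 'b'  n13⇒n1 (via fail)
[7] read 'd'  n1⇒n2  emit P0@[6:7]
[8] read 'c'  n2⇒n5 (via fail)
[9] read 'c'  n5⇒n12 (via fail)
[10] read 'a'  n12⇒n13  emit P4@[9:10]
[11] read 'a'  n13⇒n0 (via fail)
[12] read 'a'  n0⇒n0
[13] read 'a'  n0⇒n0
[14] read 'b'  n0⇒n1
[15] read 'd'  n1⇒n2  emit P0@[14:15]
[16] read 'd'  n2⇒n3  emit P1@[14:16],P5@[15:16]
[17] read 'a'  n3⇒n10 (via fail)
[18] read 'd'  n10⇒n11  emit P3@[16:18]
[19] read 'a'  n11⇒n10 (via fail)
[20] read 'd'  n10⇒n11  emit P3@[18:20]

Result: [[3,0],[5,4],[7,0],[10,4],[15,0],[16,1],[16,5],[18,3],[20,3]]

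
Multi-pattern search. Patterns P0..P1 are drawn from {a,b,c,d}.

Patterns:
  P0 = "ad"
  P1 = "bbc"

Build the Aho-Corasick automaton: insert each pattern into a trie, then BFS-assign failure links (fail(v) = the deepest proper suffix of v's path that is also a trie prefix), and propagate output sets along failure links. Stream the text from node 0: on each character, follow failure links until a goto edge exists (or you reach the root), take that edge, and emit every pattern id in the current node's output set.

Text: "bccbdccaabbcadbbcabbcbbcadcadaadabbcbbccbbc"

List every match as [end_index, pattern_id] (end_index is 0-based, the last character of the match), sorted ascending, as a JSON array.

Build automaton:
Trie nodes:
  0='ε' goto a→1 b→3
  1='a' goto d→2
  2='ad' goto ·  [P0 ends]
  3='b' goto b→4
  4='bb' goto c→5
  5='bbc' goto ·  [P1 ends]

BFS fail/out derivation:
  n1('a'): parent n0 fail=0; on 'a' 0 → fail=0;  out ∅∪∅=∅
  n3('b'): parent n0 fail=0; on 'b' 0 → fail=0;  out ∅∪∅=∅
  n2('ad'): parent n1 fail=0; on 'd' 0 → fail=0;  out {0}∪∅={0}
  n4('bb'): parent n3 fail=0; on 'b' 0 → fail=3;  out ∅∪∅=∅
  n5('bbc'): parent n4 fail=3; on 'c' 3→0 → fail=0;  out {1}∪∅={1}

Scan:
[0] read 'b'  n0⇒n3
[1] read 'c'  n3⇒n0 ·f
[2] read 'c'  n0⇒n0
[3] read 'b'  n0⇒n3
[4] read 'd'  n3⇒n0 ·f
[5] read 'c'  n0⇒n0
[6] read 'c'  n0⇒n0
[7] read 'a'  n0⇒n1
[8] read 'a'  n1⇒n1 ·f
[9] read 'b'  n1⇒n3 ·f
[10] read 'b'  n3⇒n4
[11] read 'c'  n4⇒n5  → match P1@[9:11]
[12] read 'a'  n5⇒n1 ·f
[13] read 'd'  n1⇒n2  → match P0@[12:13]
[14] read 'b'  n2⇒n3 ·f
[15] read 'b'  n3⇒n4
[16] read 'c'  n4⇒n5  → match P1@[14:16]
[17] read 'a'  n5⇒n1 ·f
[18] read 'b'  n1⇒n3 ·f
[19] read 'b'  n3⇒n4
[20] read 'c'  n4⇒n5  → match P1@[18:20]
[21] read 'b'  n5⇒n3 ·f
[22] read 'b'  n3⇒n4
[23] read 'c'  n4⇒n5  → match P1@[21:23]
[24] read 'a'  n5⇒n1 ·f
[25] read 'd'  n1⇒n2  → match P0@[24:25]
[26] read 'c'  n2⇒n0 ·f
[27] read 'a'  n0⇒n1
[28] read 'd'  n1⇒n2  → match P0@[27:28]
[29] read 'a'  n2⇒n1 ·f
[30] read 'a'  n1⇒n1 ·f
[31] read 'd'  n1⇒n2  → match P0@[30:31]
[32] read 'a'  n2⇒n1 ·f
[33] read 'b'  n1⇒n3 ·f
[34] read 'b'  n3⇒n4
[35] read 'c'  n4⇒n5  → match P1@[33:35]
[36] read 'b'  n5⇒n3 ·f
[37] read 'b'  n3⇒n4
[38] read 'c'  n4⇒n5  → match P1@[36:38]
[39] read 'c'  n5⇒n0 ·f
[40] read 'b'  n0⇒n3
[41] read 'b'  n3⇒n4
[42] read 'c'  n4⇒n5  → match P1@[40:42]

Result: [[11,1],[13,0],[16,1],[20,1],[23,1],[25,0],[28,0],[31,0],[35,1],[38,1],[42,1]]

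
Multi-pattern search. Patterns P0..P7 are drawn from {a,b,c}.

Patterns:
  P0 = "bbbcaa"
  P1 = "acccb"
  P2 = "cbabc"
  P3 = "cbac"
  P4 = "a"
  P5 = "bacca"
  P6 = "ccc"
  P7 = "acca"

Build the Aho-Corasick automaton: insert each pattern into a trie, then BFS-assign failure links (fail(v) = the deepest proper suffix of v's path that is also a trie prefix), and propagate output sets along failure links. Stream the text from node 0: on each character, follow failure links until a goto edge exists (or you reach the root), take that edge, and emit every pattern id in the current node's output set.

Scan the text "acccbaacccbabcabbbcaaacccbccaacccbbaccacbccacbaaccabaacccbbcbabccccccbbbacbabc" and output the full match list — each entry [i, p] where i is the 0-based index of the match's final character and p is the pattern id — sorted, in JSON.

Build:
Trie nodes:
  n0 'ε': a→7 b→1 c→12
  n1 'b': a→18 b→2
  n2 'bb': b→3
  n3 'bbb': c→4
  n4 'bbbc': a→5
  n5 'bbbca': a→6
  n6 'bbbcaa': ·  [P0 ends]
  n7 'a': c→8  [P4 ends]
  n8 'ac': c→9
  n9 'acc': a→24 c→10
  n10 'accc': b→11
  n11 'acccb': ·  [P1 ends]
  n12 'c': b→13 c→22
  n13 'cb': a→14
  n14 'cba': b→15 c→17
  n15 'cbab': c→16
  n16 'cbabc': ·  [P2 ends]
  n17 'cbac': ·  [P3 ends]
  n18 'ba': c→19
  n19 'bac': c→20
  n20 'bacc': a→21
  n21 'bacca': ·  [P5 ends]
  n22 'cc': c→23
  n23 'ccc': ·  [P6 ends]
  n24 'acca': ·  [P7 ends]

Failure links (BFS by depth):
  fail(1) 'b': from fail(0)=0 chase 'b': 0 ⇒ 0;  out=∅∪out(0)=∅
  fail(7) 'a': from fail(0)=0 chase 'a': 0 ⇒ 0;  out={4}∪out(0)={4}
  fail(12) 'c': from fail(0)=0 chase 'c': 0 ⇒ 0;  out=∅∪out(0)=∅
  fail(2) 'bb': from fail(1)=0 chase 'b': 0 ⇒ 1;  out=∅∪out(1)=∅
  fail(8) 'ac': from fail(7)=0 chase 'c': 0 ⇒ 12;  out=∅∪out(12)=∅
  fail(13) 'cb': from fail(12)=0 chase 'b': 0 ⇒ 1;  out=∅∪out(1)=∅
  fail(18) 'ba': from fail(1)=0 chase 'a': 0 ⇒ 7;  out=∅∪out(7)={4}
  fail(22) 'cc': from fail(12)=0 chase 'c': 0 ⇒ 12;  out=∅∪out(12)=∅
  fail(3) 'bbb': from fail(2)=1 chase 'b': 1 ⇒ 2;  out=∅∪out(2)=∅
  fail(9) 'acc': from fail(8)=12 chase 'c': 12 ⇒ 22;  out=∅∪out(22)=∅
  fail(14) 'cba': from fail(13)=1 chase 'a': 1 ⇒ 18;  out=∅∪out(18)={4}
  fail(19) 'bac': from fail(18)=7 chase 'c': 7 ⇒ 8;  out=∅∪out(8)=∅
  fail(23) 'ccc': from fail(22)=12 chase 'c': 12 ⇒ 22;  out={6}∪out(22)={6}
  fail(4) 'bbbc': from fail(3)=2 chase 'c': 2→1→0 ⇒ 12;  out=∅∪out(12)=∅
  fail(10) 'accc': from fail(9)=22 chase 'c': 22 ⇒ 23;  out=∅∪out(23)={6}
  fail(15) 'cbab': from fail(14)=18 chase 'b': 18→7→0 ⇒ 1;  out=∅∪out(1)=∅
  fail(17) 'cbac': from fail(14)=18 chase 'c': 18 ⇒ 19;  out={3}∪out(19)={3}
  fail(20) 'bacc': from fail(19)=8 chase 'c': 8 ⇒ 9;  out=∅∪out(9)=∅
  fail(24) 'acca': from fail(9)=22 chase 'a': 22→12→0 ⇒ 7;  out={7}∪out(7)={4,7}
  fail(5) 'bbbca': from fail(4)=12 chase 'a': 12→0 ⇒ 7;  out=∅∪out(7)={4}
  fail(11) 'acccb': from fail(10)=23 chase 'b': 23→22→12 ⇒ 13;  out={1}∪out(13)={1}
  fail(16) 'cbabc': from fail(15)=1 chase 'c': 1→0 ⇒ 12;  out={2}∪out(12)={2}
  fail(21) 'bacca': from fail(20)=9 chase 'a': 9 ⇒ 24;  out={5}∪out(24)={4,5,7}
  fail(6) 'bbbcaa': from fail(5)=7 chase 'a': 7→0 ⇒ 7;  out={0}∪out(7)={0,4}

Run:
pos 0 'a': at 7  → match P4@[0:0]
pos 1 'c': at 8
pos 2 'c': at 9
pos 3 'c': at 10  → match P6@[1:3]
pos 4 'b': at 11  → match P1@[0:4]
pos 5 'a': at 14 (fail-walked)  → match P4@[5:5]
pos 6 'a': at 7 (fail-walked)  → match P4@[6:6]
pos 7 'c': at 8
pos 8 'c': at 9
pos 9 'c': at 10  → match P6@[7:9]
pos 10 'b': at 11  → match P1@[6:10]
pos 11 'a': at 14 (fail-walked)  → match P4@[11:11]
pos 12 'b': at 15
pos 13 'c': at 16  → match P2@[9:13]
pos 14 'a': at 7 (fail-walked)  → match P4@[14:14]
pos 15 'b': at 1 (fail-walked)
pos 16 'b': at 2
pos 17 'b': at 3
pos 18 'c': at 4
pos 19 'a': at 5  → match P4@[19:19]
pos 20 'a': at 6  → match P0@[15:20],P4@[20:20]
pos 21 'a': at 7 (fail-walked)  → match P4@[21:21]
pos 22 'c': at 8
pos 23 'c': at 9
pos 24 'c': at 10  → match P6@[22:24]
pos 25 'b': at 11  → match P1@[21:25]
pos 26 'c': at 12 (fail-walked)
pos 27 'c': at 22
pos 28 'a': at 7 (fail-walked)  → match P4@[28:28]
pos 29 'a': at 7 (fail-walked)  → match P4@[29:29]
pos 30 'c': at 8
pos 31 'c': at 9
pos 32 'c': at 10  → match P6@[30:32]
pos 33 'b': at 11  → match P1@[29:33]
pos 34 'b': at 2 (fail-walked)
pos 35 'a': at 18 (fail-walked)  → match P4@[35:35]
pos 36 'c': at 19
pos 37 'c': at 20
pos 38 'a': at 21  → match P4@[38:38],P5@[34:38],P7@[35:38]
pos 39 'c': at 8 (fail-walked)
pos 40 'b': at 13 (fail-walked)
pos 41 'c': at 12 (fail-walked)
pos 42 'c': at 22
pos 43 'a': at 7 (fail-walked)  → match P4@[43:43]
pos 44 'c': at 8
pos 45 'b': at 13 (fail-walked)
pos 46 'a': at 14  → match P4@[46:46]
pos 47 'a': at 7 (fail-walked)  → match P4@[47:47]
pos 48 'c': at 8
pos 49 'c': at 9
pos 50 'a': at 24  → match P4@[50:50],P7@[47:50]
pos 51 'b': at 1 (fail-walked)
pos 52 'a': at 18  → match P4@[52:52]
pos 53 'a': at 7 (fail-walked)  → match P4@[53:53]
pos 54 'c': at 8
pos 55 'c': at 9
pos 56 'c': at 10  → match P6@[54:56]
pos 57 'b': at 11  → match P1@[53:57]
pos 58 'b': at 2 (fail-walked)
pos 59 'c': at 12 (fail-walked)
pos 60 'b': at 13
pos 61 'a': at 14  → match P4@[61:61]
pos 62 'b': at 15
pos 63 'c': at 16  → match P2@[59:63]
pos 64 'c': at 22 (fail-walked)
pos 65 'c': at 23  → match P6@[63:65]
pos 66 'c': at 23 (fail-walked)  → match P6@[64:66]
pos 67 'c': at 23 (fail-walked)  → match P6@[65:67]
pos 68 'c': at 23 (fail-walked)  → match P6@[66:68]
pos 69 'b': at 13 (fail-walked)
pos 70 'b': at 2 (fail-walked)
pos 71 'b': at 3
pos 72 'a': at 18 (fail-walked)  → match P4@[72:72]
pos 73 'c': at 19
pos 74 'b': at 13 (fail-walked)
pos 75 'a': at 14  → match P4@[75:75]
pos 76 'b': at 15
pos 77 'c': at 16  → match P2@[73:77]

Matches: [[0,4],[3,6],[4,1],[5,4],[6,4],[9,6],[10,1],[11,4],[13,2],[14,4],[19,4],[20,0],[20,4],[21,4],[24,6],[25,1],[28,4],[29,4],[32,6],[33,1],[35,4],[38,4],[38,5],[38,7],[43,4],[46,4],[47,4],[50,4],[50,7],[52,4],[53,4],[56,6],[57,1],[61,4],[63,2],[65,6],[66,6],[67,6],[68,6],[72,4],[75,4],[77,2]]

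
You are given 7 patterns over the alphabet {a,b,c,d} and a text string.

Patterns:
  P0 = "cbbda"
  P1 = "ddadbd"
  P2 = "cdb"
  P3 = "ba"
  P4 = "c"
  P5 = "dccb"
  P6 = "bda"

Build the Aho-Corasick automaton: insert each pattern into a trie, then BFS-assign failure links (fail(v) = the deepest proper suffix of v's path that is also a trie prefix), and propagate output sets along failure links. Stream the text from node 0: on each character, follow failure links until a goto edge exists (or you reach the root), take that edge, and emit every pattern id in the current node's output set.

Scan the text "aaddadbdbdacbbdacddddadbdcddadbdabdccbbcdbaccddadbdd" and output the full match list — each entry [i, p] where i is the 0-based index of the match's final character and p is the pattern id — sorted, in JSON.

Construct AC machine:
Trie (insert patterns):
  n0 'ε': b→14 c→1 d→6
  n1 'c': b→2 d→12  [P4 ends]
  n2 'cb': b→3
  n3 'cbb': d→4
  n4 'cbbd': a→5
  n5 'cbbda': ·  [P0 ends]
  n6 'd': c→16 d→7
  n7 'dd': a→8
  n8 'dda': d→9
  n9 'ddad': b→10
  n10 'ddadb': d→11
  n11 'ddadbd': ·  [P1 ends]
  n12 'cd': b→13
  n13 'cdb': ·  [P2 ends]
  n14 'b': a→15 d→19
  n15 'ba': ·  [P3 ends]
  n16 'dc': c→17
  n17 'dcc': b→18
  n18 'dccb': ·  [P5 ends]
  n19 'bd': a→20
  n20 'bda': ·  [P6 ends]

Failure links (BFS by depth):
  n1('c'): parent n0 fail=0; on 'c' 0 → fail=0;  out {4}∪∅={4}
  n6('d'): parent n0 fail=0; on 'd' 0 → fail=0;  out ∅∪∅=∅
  n14('b'): parent n0 fail=0; on 'b' 0 → fail=0;  out ∅∪∅=∅
  n2('cb'): parent n1 fail=0; on 'b' 0 → fail=14;  out ∅∪∅=∅
  n7('dd'): parent n6 fail=0; on 'd' 0 → fail=6;  out ∅∪∅=∅
  n12('cd'): parent n1 fail=0; on 'd' 0 → fail=6;  out ∅∪∅=∅
  n15('ba'): parent n14 fail=0; on 'a' 0 → fail=0;  out {3}∪∅={3}
  n16('dc'): parent n6 fail=0; on 'c' 0 → fail=1;  out ∅∪{4}={4}
  n19('bd'): parent n14 fail=0; on 'd' 0 → fail=6;  out ∅∪∅=∅
  n3('cbb'): parent n2 fail=14; on 'b' 14→0 → fail=14;  out ∅∪∅=∅
  n8('dda'): parent n7 fail=6; on 'a' 6→0 → fail=0;  out ∅∪∅=∅
  n13('cdb'): parent n12 fail=6; on 'b' 6→0 → fail=14;  out {2}∪∅={2}
  n17('dcc'): parent n16 fail=1; on 'c' 1→0 → fail=1;  out ∅∪{4}={4}
  n20('bda'): parent n19 fail=6; on 'a' 6→0 → fail=0;  out {6}∪∅={6}
  n4('cbbd'): parent n3 fail=14; on 'd' 14 → fail=19;  out ∅∪∅=∅
  n9('ddad'): parent n8 fail=0; on 'd' 0 → fail=6;  out ∅∪∅=∅
  n18('dccb'): parent n17 fail=1; on 'b' 1 → fail=2;  out {5}∪∅={5}
  n5('cbbda'): parent n4 fail=19; on 'a' 19 → fail=20;  out {0}∪{6}={0,6}
  n10('ddadb'): parent n9 fail=6; on 'b' 6→0 → fail=14;  out ∅∪∅=∅
  n11('ddadbd'): parent n10 fail=14; on 'd' 14 → fail=19;  out {1}∪∅={1}

Text stream:
pos 0 'a': at 0
pos 1 'a': at 0
pos 2 'd': at 6
pos 3 'd': at 7
pos 4 'a': at 8
pos 5 'd': at 9
pos 6 'b': at 10
pos 7 'd': at 11  → match P1@[2:7]
pos 8 'b': at 14 ·f
pos 9 'd': at 19
pos 10 'a': at 20  → match P6@[8:10]
pos 11 'c': at 1 ·f  → match P4@[11:11]
pos 12 'b': at 2
pos 13 'b': at 3
pos 14 'd': at 4
pos 15 'a': at 5  → match P0@[11:15],P6@[13:15]
pos 16 'c': at 1 ·f  → match P4@[16:16]
pos 17 'd': at 12
pos 18 'd': at 7 ·f
pos 19 'd': at 7 ·f
pos 20 'd': at 7 ·f
pos 21 'a': at 8
pos 22 'd': at 9
pos 23 'b': at 10
pos 24 'd': at 11  → match P1@[19:24]
pos 25 'c': at 16 ·f  → match P4@[25:25]
pos 26 'd': at 12 ·f
pos 27 'd': at 7 ·f
pos 28 'a': at 8
pos 29 'd': at 9
pos 30 'b': at 10
pos 31 'd': at 11  → match P1@[26:31]
pos 32 'a': at 20 ·f  → match P6@[30:32]
pos 33 'b': at 14 ·f
pos 34 'd': at 19
pos 35 'c': at 16 ·f  → match P4@[35:35]
pos 36 'c': at 17  → match P4@[36:36]
pos 37 'b': at 18  → match P5@[34:37]
pos 38 'b': at 3 ·f
pos 39 'c': at 1 ·f  → match P4@[39:39]
pos 40 'd': at 12
pos 41 'b': at 13  → match P2@[39:41]
pos 42 'a': at 15 ·f  → match P3@[41:42]
pos 43 'c': at 1 ·f  → match P4@[43:43]
pos 44 'c': at 1 ·f  → match P4@[44:44]
pos 45 'd': at 12
pos 46 'd': at 7 ·f
pos 47 'a': at 8
pos 48 'd': at 9
pos 49 'b': at 10
pos 50 'd': at 11  → match P1@[45:50]
pos 51 'd': at 7 ·f

Result: [[7,1],[10,6],[11,4],[15,0],[15,6],[16,4],[24,1],[25,4],[31,1],[32,6],[35,4],[36,4],[37,5],[39,4],[41,2],[42,3],[43,4],[44,4],[50,1]]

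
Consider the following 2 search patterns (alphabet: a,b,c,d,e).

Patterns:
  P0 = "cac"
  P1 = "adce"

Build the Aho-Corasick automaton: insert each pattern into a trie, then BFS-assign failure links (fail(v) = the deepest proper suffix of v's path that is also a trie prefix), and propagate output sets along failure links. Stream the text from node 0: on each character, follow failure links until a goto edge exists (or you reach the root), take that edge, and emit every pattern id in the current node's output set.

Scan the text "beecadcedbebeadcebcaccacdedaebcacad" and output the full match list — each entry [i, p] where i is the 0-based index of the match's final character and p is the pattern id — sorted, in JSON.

Build:
Trie (insert patterns):
  0='ε' goto a→4 c→1
  1='c' goto a→2
  2='ca' goto c→3
  3='cac' goto ·  [P0 ends]
  4='a' goto d→5
  5='ad' goto c→6
  6='adc' goto e→7
  7='adce' goto ·  [P1 ends]

Failure links (BFS by depth):
  fail(1) 'c': from fail(0)=0 chase 'c': 0 ⇒ 0;  out=∅∪out(0)=∅
  fail(4) 'a': from fail(0)=0 chase 'a': 0 ⇒ 0;  out=∅∪out(0)=∅
  fail(2) 'ca': from fail(1)=0 chase 'a': 0 ⇒ 4;  out=∅∪out(4)=∅
  fail(5) 'ad': from fail(4)=0 chase 'd': 0 ⇒ 0;  out=∅∪out(0)=∅
  fail(3) 'cac': from fail(2)=4 chase 'c': 4→0 ⇒ 1;  out={0}∪out(1)={0}
  fail(6) 'adc': from fail(5)=0 chase 'c': 0 ⇒ 1;  out=∅∪out(1)=∅
  fail(7) 'adce': from fail(6)=1 chase 'e': 1→0 ⇒ 0;  out={1}∪out(0)={1}

Scan:
i=0 'b': node 0→0
i=1 'e': node 0→0
i=2 'e': node 0→0
i=3 'c': node 0→1
i=4 'a': node 1→2
i=5 'd': node 2→5 (via fail)
i=6 'c': node 5→6
i=7 'e': node 6→7  → match P1@[4:7]
i=8 'd': node 7→0 (via fail)
i=9 'b': node 0→0
i=10 'e': node 0→0
i=11 'b': node 0→0
i=12 'e': node 0→0
i=13 'a': node 0→4
i=14 'd': node 4→5
i=15 'c': node 5→6
i=16 'e': node 6→7  → match P1@[13:16]
i=17 'b': node 7→0 (via fail)
i=18 'c': node 0→1
i=19 'a': node 1→2
i=20 'c': node 2→3  → match P0@[18:20]
i=21 'c': node 3→1 (via fail)
i=22 'a': node 1→2
i=23 'c': node 2→3  → match P0@[21:23]
i=24 'd': node 3→0 (via fail)
i=25 'e': node 0→0
i=26 'd': node 0→0
i=27 'a': node 0→4
i=28 'e': node 4→0 (via fail)
i=29 'b': node 0→0
i=30 'c': node 0→1
i=31 'a': node 1→2
i=32 'c': node 2→3  → match P0@[30:32]
i=33 'a': node 3→2 (via fail)
i=34 'd': node 2→5 (via fail)

Matches: [[7,1],[16,1],[20,0],[23,0],[32,0]]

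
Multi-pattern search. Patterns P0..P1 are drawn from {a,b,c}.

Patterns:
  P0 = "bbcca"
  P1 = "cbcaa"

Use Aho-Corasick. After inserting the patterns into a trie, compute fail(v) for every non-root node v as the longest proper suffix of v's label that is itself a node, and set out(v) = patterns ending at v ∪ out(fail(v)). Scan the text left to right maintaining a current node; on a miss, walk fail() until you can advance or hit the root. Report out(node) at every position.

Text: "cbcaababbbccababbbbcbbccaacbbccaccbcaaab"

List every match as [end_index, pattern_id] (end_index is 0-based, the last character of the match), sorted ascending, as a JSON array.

Build:
Trie (insert patterns):
  0='ε' goto b→1 c→6
  1='b' goto b→2
  2='bb' goto c→3
  3='bbc' goto c→4
  4='bbcc' goto a→5
  5='bbcca' goto ·  [P0 ends]
  6='c' goto b→7
  7='cb' goto c→8
  8='cbc' goto a→9
  9='cbca' goto a→10
  10='cbcaa' goto ·  [P1 ends]

BFS fail/out derivation:
  fail(1) 'b': from fail(0)=0 chase 'b': 0 ⇒ 0;  out=∅∪out(0)=∅
  fail(6) 'c': from fail(0)=0 chase 'c': 0 ⇒ 0;  out=∅∪out(0)=∅
  fail(2) 'bb': from fail(1)=0 chase 'b': 0 ⇒ 1;  out=∅∪out(1)=∅
  fail(7) 'cb': from fail(6)=0 chase 'b': 0 ⇒ 1;  out=∅∪out(1)=∅
  fail(3) 'bbc': from fail(2)=1 chase 'c': 1→0 ⇒ 6;  out=∅∪out(6)=∅
  fail(8) 'cbc': from fail(7)=1 chase 'c': 1→0 ⇒ 6;  out=∅∪out(6)=∅
  fail(4) 'bbcc': from fail(3)=6 chase 'c': 6→0 ⇒ 6;  out=∅∪out(6)=∅
  fail(9) 'cbca': from fail(8)=6 chase 'a': 6→0 ⇒ 0;  out=∅∪out(0)=∅
  fail(5) 'bbcca': from fail(4)=6 chase 'a': 6→0 ⇒ 0;  out={0}∪out(0)={0}
  fail(10) 'cbcaa': from fail(9)=0 chase 'a': 0 ⇒ 0;  out={1}∪out(0)={1}

Scan:
[0] read 'c'  n0⇒n6
[1] read 'b'  n6⇒n7
[2] read 'c'  n7⇒n8
[3] read 'a'  n8⇒n9
[4] read 'a'  n9⇒n10  → match P1@[0:4]
[5] read 'b'  n10⇒n1 (fail-walked)
[6] read 'a'  n1⇒n0 (fail-walked)
[7] read 'b'  n0⇒n1
[8] read 'b'  n1⇒n2
[9] read 'b'  n2⇒n2 (fail-walked)
[10] read 'c'  n2⇒n3
[11] read 'c'  n3⇒n4
[12] read 'a'  n4⇒n5  → match P0@[8:12]
[13] read 'b'  n5⇒n1 (fail-walked)
[14] read 'a'  n1⇒n0 (fail-walked)
[15] read 'b'  n0⇒n1
[16] read 'b'  n1⇒n2
[17] read 'b'  n2⇒n2 (fail-walked)
[18] read 'b'  n2⇒n2 (fail-walked)
[19] read 'c'  n2⇒n3
[20] read 'b'  n3⇒n7 (fail-walked)
[21] read 'b'  n7⇒n2 (fail-walked)
[22] read 'c'  n2⇒n3
[23] read 'c'  n3⇒n4
[24] read 'a'  n4⇒n5  → match P0@[20:24]
[25] read 'a'  n5⇒n0 (fail-walked)
[26] read 'c'  n0⇒n6
[27] read 'b'  n6⇒n7
[28] read 'b'  n7⇒n2 (fail-walked)
[29] read 'c'  n2⇒n3
[30] read 'c'  n3⇒n4
[31] read 'a'  n4⇒n5  → match P0@[27:31]
[32] read 'c'  n5⇒n6 (fail-walked)
[33] read 'c'  n6⇒n6 (fail-walked)
[34] read 'b'  n6⇒n7
[35] read 'c'  n7⇒n8
[36] read 'a'  n8⇒n9
[37] read 'a'  n9⇒n10  → match P1@[33:37]
[38] read 'a'  n10⇒n0 (fail-walked)
[39] read 'b'  n0⇒n1

Matches: [[4,1],[12,0],[24,0],[31,0],[37,1]]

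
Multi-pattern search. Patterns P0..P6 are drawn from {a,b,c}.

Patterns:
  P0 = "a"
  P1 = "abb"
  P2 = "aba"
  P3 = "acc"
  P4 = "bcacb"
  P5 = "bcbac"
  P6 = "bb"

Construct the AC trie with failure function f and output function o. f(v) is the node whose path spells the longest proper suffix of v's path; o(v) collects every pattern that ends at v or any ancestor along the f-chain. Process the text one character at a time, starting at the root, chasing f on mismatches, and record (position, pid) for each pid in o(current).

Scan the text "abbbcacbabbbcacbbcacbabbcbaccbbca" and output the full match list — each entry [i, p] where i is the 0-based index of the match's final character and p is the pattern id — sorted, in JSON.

Construct AC machine:
Trie (insert patterns):
  n0 'ε': a→1 b→7
  n1 'a': b→2 c→5  [P0 ends]
  n2 'ab': a→4 b→3
  n3 'abb': ·  [P1 ends]
  n4 'aba': ·  [P2 ends]
  n5 'ac': c→6
  n6 'acc': ·  [P3 ends]
  n7 'b': b→15 c→8
  n8 'bc': a→9 b→12
  n9 'bca': c→10
  n10 'bcac': b→11
  n11 'bcacb': ·  [P4 ends]
  n12 'bcb': a→13
  n13 'bcba': c→14
  n14 'bcbac': ·  [P5 ends]
  n15 'bb': ·  [P6 ends]

Failure links (BFS by depth):
  fail(1) 'a': from fail(0)=0 chase 'a': 0 ⇒ 0;  out={0}∪out(0)={0}
  fail(7) 'b': from fail(0)=0 chase 'b': 0 ⇒ 0;  out=∅∪out(0)=∅
  fail(2) 'ab': from fail(1)=0 chase 'b': 0 ⇒ 7;  out=∅∪out(7)=∅
  fail(5) 'ac': from fail(1)=0 chase 'c': 0 ⇒ 0;  out=∅∪out(0)=∅
  fail(8) 'bc': from fail(7)=0 chase 'c': 0 ⇒ 0;  out=∅∪out(0)=∅
  fail(15) 'bb': from fail(7)=0 chase 'b': 0 ⇒ 7;  out={6}∪out(7)={6}
  fail(3) 'abb': from fail(2)=7 chase 'b': 7 ⇒ 15;  out={1}∪out(15)={1,6}
  fail(4) 'aba': from fail(2)=7 chase 'a': 7→0 ⇒ 1;  out={2}∪out(1)={0,2}
  fail(6) 'acc': from fail(5)=0 chase 'c': 0 ⇒ 0;  out={3}∪out(0)={3}
  fail(9) 'bca': from fail(8)=0 chase 'a': 0 ⇒ 1;  out=∅∪out(1)={0}
  fail(12) 'bcb': from fail(8)=0 chase 'b': 0 ⇒ 7;  out=∅∪out(7)=∅
  fail(10) 'bcac': from fail(9)=1 chase 'c': 1 ⇒ 5;  out=∅∪out(5)=∅
  fail(13) 'bcba': from fail(12)=7 chase 'a': 7→0 ⇒ 1;  out=∅∪out(1)={0}
  fail(11) 'bcacb': from fail(10)=5 chase 'b': 5→0 ⇒ 7;  out={4}∪out(7)={4}
  fail(14) 'bcbac': from fail(13)=1 chase 'c': 1 ⇒ 5;  out={5}∪out(5)={5}

Scan:
[0] read 'a'  n0⇒n1  emit P0@[0:0]
[1] read 'b'  n1⇒n2
[2] read 'b'  n2⇒n3  emit P1@[0:2],P6@[1:2]
[3] read 'b'  n3⇒n15 (via fail)  emit P6@[2:3]
[4] read 'c'  n15⇒n8 (via fail)
[5] read 'a'  n8⇒n9  emit P0@[5:5]
[6] read 'c'  n9⇒n10
[7] read 'b'  n10⇒n11  emit P4@[3:7]
[8] read 'a'  n11⇒n1 (via fail)  emit P0@[8:8]
[9] read 'b'  n1⇒n2
[10] read 'b'  n2⇒n3  emit P1@[8:10],P6@[9:10]
[11] read 'b'  n3⇒n15 (via fail)  emit P6@[10:11]
[12] read 'c'  n15⇒n8 (via fail)
[13] read 'a'  n8⇒n9  emit P0@[13:13]
[14] read 'c'  n9⇒n10
[15] read 'b'  n10⇒n11  emit P4@[11:15]
[16] read 'b'  n11⇒n15 (via fail)  emit P6@[15:16]
[17] read 'c'  n15⇒n8 (via fail)
[18] read 'a'  n8⇒n9  emit P0@[18:18]
[19] read 'c'  n9⇒n10
[20] read 'b'  n10⇒n11  emit P4@[16:20]
[21] read 'a'  n11⇒n1 (via fail)  emit P0@[21:21]
[22] read 'b'  n1⇒n2
[23] read 'b'  n2⇒n3  emit P1@[21:23],P6@[22:23]
[24] read 'c'  n3⇒n8 (via fail)
[25] read 'b'  n8⇒n12
[26] read 'a'  n12⇒n13  emit P0@[26:26]
[27] read 'c'  n13⇒n14  emit P5@[23:27]
[28] read 'c'  n14⇒n6 (via fail)  emit P3@[26:28]
[29] read 'b'  n6⇒n7 (via fail)
[30] read 'b'  n7⇒n15  emit P6@[29:30]
[31] read 'c'  n15⇒n8 (via fail)
[32] read 'a'  n8⇒n9  emit P0@[32:32]

Result: [[0,0],[2,1],[2,6],[3,6],[5,0],[7,4],[8,0],[10,1],[10,6],[11,6],[13,0],[15,4],[16,6],[18,0],[20,4],[21,0],[23,1],[23,6],[26,0],[27,5],[28,3],[30,6],[32,0]]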